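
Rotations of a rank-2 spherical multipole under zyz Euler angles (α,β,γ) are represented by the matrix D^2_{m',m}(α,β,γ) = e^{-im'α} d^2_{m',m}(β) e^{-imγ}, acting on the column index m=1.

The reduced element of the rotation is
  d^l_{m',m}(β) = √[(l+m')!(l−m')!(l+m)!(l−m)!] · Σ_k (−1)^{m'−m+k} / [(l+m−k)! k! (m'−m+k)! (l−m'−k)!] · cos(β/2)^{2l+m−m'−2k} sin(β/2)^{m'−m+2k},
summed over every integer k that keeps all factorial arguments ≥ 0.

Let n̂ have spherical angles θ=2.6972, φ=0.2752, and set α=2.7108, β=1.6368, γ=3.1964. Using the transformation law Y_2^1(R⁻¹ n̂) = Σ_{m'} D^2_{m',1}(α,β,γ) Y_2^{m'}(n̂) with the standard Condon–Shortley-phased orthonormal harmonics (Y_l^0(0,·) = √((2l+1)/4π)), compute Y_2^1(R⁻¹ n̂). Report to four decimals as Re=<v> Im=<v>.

Need the full column D^2_{m',1} for m'=−2..2 at α=2.7108, β=1.6368, γ=3.1964.
cos(β/2)=0.683390, sin(β/2)=0.730053
d^2_{-2,1}: single k=3 term ⇒ +0.531817;  D = -0.323710+0.421950i
d^2_{-1,1}: k∈[2..3] ⇒ +0.746737 -0.284065 = +0.462672;  D = +0.409185-0.215947i
d^2_{0,1}: k∈[1..2] ⇒ +0.570737 -0.651341 = -0.080603;  D = +0.080482-0.004415i
d^2_{1,1}: k∈[0..1] ⇒ +0.218110 -0.746737 = -0.528628;  D = -0.491701-0.194106i
d^2_{2,1}: single k=0 term ⇒ -0.466005;  D = +0.322396+0.336485i
Y_2^{m'}(θ=2.6972,φ=0.2752) and Σ D·Y over m':
  (-0.3237+0.4219i)·(+0.0608-0.0373i)  (+0.4092-0.2159i)·(-0.2886+0.0815i)  (+0.0805-0.0044i)·(+0.4559+0.0000i)  (-0.4917-0.1941i)·(+0.2886+0.0815i)  (+0.3224+0.3365i)·(+0.0608+0.0373i)
Y_2^1(R⁻¹ n̂) = -0.186763+0.067841i

Re=-0.1868 Im=0.0678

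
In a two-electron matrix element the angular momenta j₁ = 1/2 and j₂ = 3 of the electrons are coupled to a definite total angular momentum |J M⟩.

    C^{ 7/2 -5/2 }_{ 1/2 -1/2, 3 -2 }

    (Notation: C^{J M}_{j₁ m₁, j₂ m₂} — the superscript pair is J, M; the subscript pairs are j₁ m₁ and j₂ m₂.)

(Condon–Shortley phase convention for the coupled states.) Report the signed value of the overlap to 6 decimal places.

+0.925820

√[8·0!1!6!/8! · 0!1!1!5!1!6!] = √(86400/7)
  +(−1)^0/∏(0,0,1,1,0,5)! = 1/120  (running 1/120)
⟨..|..⟩ = √(86400/7)·(1/120) = +0.925820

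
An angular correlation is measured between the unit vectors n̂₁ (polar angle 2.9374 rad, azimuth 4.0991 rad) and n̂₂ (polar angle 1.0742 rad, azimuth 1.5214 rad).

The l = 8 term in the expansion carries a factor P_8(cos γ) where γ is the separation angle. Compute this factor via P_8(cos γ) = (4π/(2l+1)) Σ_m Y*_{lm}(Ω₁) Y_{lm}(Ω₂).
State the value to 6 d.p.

Expand P_8 via completeness: Σ_{m} conj(Y_{8,m}) at Ω₁ times Y_{8,m} at Ω₂ —
  m=-8: Y*=0.00000 + 0.00000j  Y=0.16985 + 0.07085j  product -0.00000 + 0.00000j
  m=-7: Y*=0.00003 + 0.00001j  Y=-0.13520 + 0.37530j  product -0.00001 + 0.00001j
  m=-6: Y*=0.00030 - 0.00018j  Y=-0.39990 - 0.12212j  product -0.00014 + 0.00004j
  m=-5: Y*=0.00023 - 0.00310j  Y=0.02015 - 0.07990j  product -0.00024 - 0.00008j
  m=-4: Y*=-0.01583 - 0.01302j  Y=-0.30775 - 0.06161j  product 0.00407 + 0.00498j
  m=-3: Y*=-0.09575 + 0.02640j  Y=0.03726 - 0.24960j  product 0.00302 + 0.02488j
  m=-2: Y*=-0.11295 + 0.31507j  Y=-0.19728 - 0.01955j  product 0.02844 - 0.05995j
  m=-1: Y*=0.38925 + 0.55306j  Y=0.01464 - 0.29605j  product 0.16943 - 0.10715j
  m=+0: Y*=0.43976 + 0.00000j  Y=-0.15762 + 0.00000j  product -0.06931 + 0.00000j
  m=+1: Y*=-0.38925 + 0.55306j  Y=-0.01464 - 0.29605j  product 0.16943 + 0.10715j
  m=+2: Y*=-0.11295 - 0.31507j  Y=-0.19728 + 0.01955j  product 0.02844 + 0.05995j
  m=+3: Y*=0.09575 + 0.02640j  Y=-0.03726 - 0.24960j  product 0.00302 - 0.02488j
  m=+4: Y*=-0.01583 + 0.01302j  Y=-0.30775 + 0.06161j  product 0.00407 - 0.00498j
  m=+5: Y*=-0.00023 - 0.00310j  Y=-0.02015 - 0.07990j  product -0.00024 + 0.00008j
  m=+6: Y*=0.00030 + 0.00018j  Y=-0.39990 + 0.12212j  product -0.00014 - 0.00004j
  m=+7: Y*=-0.00003 + 0.00001j  Y=0.13520 + 0.37530j  product -0.00001 - 0.00001j
  m=+8: Y*=0.00000 - 0.00000j  Y=0.16985 - 0.07085j  product -0.00000 - 0.00000j
Accumulated sum 0.33983 - 0.00000j; after 4π/(2l+1) scaling, 0.25120 - 0.00000j ⇒ P_8 = 0.251202

0.251202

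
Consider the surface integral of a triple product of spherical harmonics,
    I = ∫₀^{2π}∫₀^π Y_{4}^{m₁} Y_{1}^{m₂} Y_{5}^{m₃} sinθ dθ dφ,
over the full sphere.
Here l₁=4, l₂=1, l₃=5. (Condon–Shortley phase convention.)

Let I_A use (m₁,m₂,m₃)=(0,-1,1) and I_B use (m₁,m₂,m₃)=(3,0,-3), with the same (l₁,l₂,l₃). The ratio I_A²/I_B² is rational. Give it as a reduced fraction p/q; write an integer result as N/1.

Same 4,1,5: normalisation and zero-m 3j drop out of the ratio.
A: Δ: 0! 8! 2! / 11! → 1/495; sum: t=0:+1/1152 = 1/1152; 3j²(4 1 5; 0 -1 1) = Δ·Π!·Σ² = 1/33  (sign +1)
B: Δ: 0! 8! 2! / 11! → 1/495; sum: t=0:+1/5040 = 1/5040; 3j²(4 1 5; 3 0 -3) = Δ·Π!·Σ² = 16/495  (sign +1)
I_A²/I_B² = (1/33)/(16/495) = 15/16

15/16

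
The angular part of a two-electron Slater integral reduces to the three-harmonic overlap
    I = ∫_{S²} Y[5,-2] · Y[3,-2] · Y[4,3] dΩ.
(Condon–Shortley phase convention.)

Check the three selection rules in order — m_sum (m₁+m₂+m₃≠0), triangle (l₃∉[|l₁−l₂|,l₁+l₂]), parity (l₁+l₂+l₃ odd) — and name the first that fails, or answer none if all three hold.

Σmᵢ = -1  ✗
l₃∈[|l₁−l₂|,l₁+l₂]=[2,8], have l₃=4
Σlᵢ = 12 ⇒ even

m_sum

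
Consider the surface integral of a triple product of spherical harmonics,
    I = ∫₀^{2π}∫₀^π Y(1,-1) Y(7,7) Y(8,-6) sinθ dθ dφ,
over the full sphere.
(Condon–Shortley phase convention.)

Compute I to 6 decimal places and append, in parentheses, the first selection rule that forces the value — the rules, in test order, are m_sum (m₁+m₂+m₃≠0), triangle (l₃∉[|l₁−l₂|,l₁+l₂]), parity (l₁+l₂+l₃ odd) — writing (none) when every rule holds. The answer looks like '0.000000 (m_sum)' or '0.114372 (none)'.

0.030597 (none)

m-sum 0 ✓  L=16 even ✓  6≤8≤8 ✓
Π(2lᵢ+1) = 3×15×17 = 765
triangle coeff Δ(1,7,8) = 1/2040
Σ_t [0,0]: t=0:+1/25401600 = 1/25401600
(3j)²=8/255 [(1 7 8; 0 0 0)], sign=+1
Σ_t [0,0]: t=0:+1/174356582400 = 1/174356582400
(3j)²=1/2040 [(1 7 8; -1 7 -6)], sign=+1
⇒ 4πI² = 1/85
I = (+1)√(1/85/(4π)) = 0.03059748
No selection rule forces the value: the integral is nonzero (none).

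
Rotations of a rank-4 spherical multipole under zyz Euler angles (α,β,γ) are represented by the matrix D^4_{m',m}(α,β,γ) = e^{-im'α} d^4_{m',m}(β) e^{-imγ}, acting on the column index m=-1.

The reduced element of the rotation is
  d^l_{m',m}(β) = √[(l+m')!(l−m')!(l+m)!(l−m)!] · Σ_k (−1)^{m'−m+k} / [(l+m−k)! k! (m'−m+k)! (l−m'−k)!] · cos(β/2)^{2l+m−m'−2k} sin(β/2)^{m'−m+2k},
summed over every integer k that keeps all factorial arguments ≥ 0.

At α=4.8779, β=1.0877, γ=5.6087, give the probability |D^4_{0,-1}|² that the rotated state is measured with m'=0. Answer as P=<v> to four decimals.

D^4_{0,-1}(4.8779,1.0877,5.6087) = e^{-i·0·4.8779}·d^4_{0,-1}(1.0877)·e^{-i·-1·5.6087}. Compute d first:
With c≡cos(β/2)=0.855723 and s≡sin(β/2)=0.517434, N=[24·24·6·120]^{1/2}=643.987578
k∈{0,1,2,3} keeps every argument non-negative
  k=0: (−1)^1·643.9876/(144)·0.8557^7·0.5174^1 = -0.777504
  k=1: (−1)^2·643.9876/(24)·0.8557^5·0.5174^3 = +1.705681
  k=2: (−1)^3·643.9876/(24)·0.8557^3·0.5174^5 = -0.623652
  k=3: (−1)^4·643.9876/(144)·0.8557^1·0.5174^7 = +0.038004
d^4_{0,-1}(1.0877) = -0.777504 +1.705681 -0.623652 +0.038004 = +0.342530
|D^4_{0,-1}|² = |d^4_{0,-1}(β)|² = (+0.342530)² = 0.117327 (the z-rotation phases have unit modulus)

P=0.1173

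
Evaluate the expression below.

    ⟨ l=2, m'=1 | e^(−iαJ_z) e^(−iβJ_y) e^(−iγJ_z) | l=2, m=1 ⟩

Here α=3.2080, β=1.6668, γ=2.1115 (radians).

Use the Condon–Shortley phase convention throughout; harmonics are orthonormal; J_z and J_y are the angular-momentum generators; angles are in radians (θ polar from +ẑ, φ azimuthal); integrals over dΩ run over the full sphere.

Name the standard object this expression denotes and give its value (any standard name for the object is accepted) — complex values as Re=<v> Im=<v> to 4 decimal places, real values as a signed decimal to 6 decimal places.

This is a Wigner D-matrix element — the rotation-matrix element ⟨l m'| R(α,β,γ) |l m⟩ in the angular-momentum basis.
First d^2_{1,1}(β=1.6668), then the phase factors e^{-i(1)α} and e^{-i(1)γ}:
With c≡cos(β/2)=0.672363 and s≡sin(β/2)=0.740222, N=[6·1·6·1]^{1/2}=6.000000
k: max(0,(1)−(1))=0 … min(2+(1),2−(1))=1
  k=0: (−1)^0·6.0000/(6)·0.6724^4·0.7402^0 = +0.204369
  k=1: (−1)^1·6.0000/(2)·0.6724^2·0.7402^2 = -0.743109
d^2_{1,1}(1.6668) = +0.204369 -0.743109 = -0.538740
Attach z-rotation phases: D = e^{-i(1)(3.2080)}·(-0.538740)·e^{-i(1)(2.1115)} = -0.307349-0.442467i

Wigner D-matrix element, Re=-0.3073 Im=-0.4425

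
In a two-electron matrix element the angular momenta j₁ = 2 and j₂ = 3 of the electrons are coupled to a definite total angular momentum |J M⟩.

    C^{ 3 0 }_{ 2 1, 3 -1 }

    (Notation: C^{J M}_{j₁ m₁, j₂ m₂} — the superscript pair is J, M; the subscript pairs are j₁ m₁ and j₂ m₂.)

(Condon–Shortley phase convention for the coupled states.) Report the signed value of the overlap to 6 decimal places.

j₁+j₂−J=2  J+j₁−j₂=2  J−j₁+j₂=4  j₁+j₂+J+1=9
(j₁±m₁, j₂±m₂, J±M) = (3,1,2,4,3,3)
P² = 96/5
sum k=0..1:
  [0] +1/8 = 1/8
  [1] −1/12 = -1/12
S = 1/24
C² = P²·S² = 1/30 ; C = +0.182574

+0.182574  (= +√(1/30))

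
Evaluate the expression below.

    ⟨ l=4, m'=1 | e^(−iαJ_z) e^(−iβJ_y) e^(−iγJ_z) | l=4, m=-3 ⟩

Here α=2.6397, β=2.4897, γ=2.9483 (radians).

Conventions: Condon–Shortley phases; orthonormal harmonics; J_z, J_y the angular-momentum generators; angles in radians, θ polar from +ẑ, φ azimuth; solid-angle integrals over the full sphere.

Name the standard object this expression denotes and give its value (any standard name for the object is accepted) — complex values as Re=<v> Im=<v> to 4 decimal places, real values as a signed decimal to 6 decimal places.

This is a Wigner D-matrix element — the rotation-matrix element ⟨l m'| R(α,β,γ) |l m⟩ in the angular-momentum basis.
Split into d^4_{1,-3}(β=2.4897) × two z-phases.
With c≡cos(β/2)=0.320205 and s≡sin(β/2)=0.947348, N=[120·6·1·5040]^{1/2}=1904.940944
The bounds max(0,m−m')=0 and min(l+m,l−m')=1 give 2 terms
  k=0: (−1)^4·1904.9409/(144)·0.3202^4·0.9473^4 = +0.112014
  k=1: (−1)^5·1904.9409/(240)·0.3202^2·0.9473^6 = -0.588282
d^4_{1,-3}(2.4897) = +0.112014 -0.588282 = -0.476268
Phases: e^{-i·(1)·2.6397}=-0.876674-0.481086i, e^{-i·(-3)·2.9483}=-0.836530+0.547922i ⇒ D=-0.474820+0.037104i

Wigner D-matrix element, Re=-0.4748 Im=0.0371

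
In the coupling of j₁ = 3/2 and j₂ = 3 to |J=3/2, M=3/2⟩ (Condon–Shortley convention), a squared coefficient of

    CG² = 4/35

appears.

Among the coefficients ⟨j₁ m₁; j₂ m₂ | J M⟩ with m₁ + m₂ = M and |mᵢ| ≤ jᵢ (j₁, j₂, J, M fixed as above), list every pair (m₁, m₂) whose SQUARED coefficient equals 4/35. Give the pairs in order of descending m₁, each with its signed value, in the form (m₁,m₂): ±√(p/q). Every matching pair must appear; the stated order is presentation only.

Admissible pairs with m₁+m₂ = M = 3/2: (-3/2,3), (-1/2,2), (1/2,1), (3/2,0)
  (m₁,m₂)=(3/2,0): CG² = 1/35, CG = +√(1/35)
  (m₁,m₂)=(1/2,1): CG² = 4/35, CG = −√(4/35)   ← matches the target
  (m₁,m₂)=(-1/2,2): CG² = 2/7, CG = +√(2/7)
  (m₁,m₂)=(-3/2,3): CG² = 4/7, CG = −√(4/7)
Pairs with CG² = 4/35: (1/2,1): −√(4/35)

(1/2,1): −√(4/35)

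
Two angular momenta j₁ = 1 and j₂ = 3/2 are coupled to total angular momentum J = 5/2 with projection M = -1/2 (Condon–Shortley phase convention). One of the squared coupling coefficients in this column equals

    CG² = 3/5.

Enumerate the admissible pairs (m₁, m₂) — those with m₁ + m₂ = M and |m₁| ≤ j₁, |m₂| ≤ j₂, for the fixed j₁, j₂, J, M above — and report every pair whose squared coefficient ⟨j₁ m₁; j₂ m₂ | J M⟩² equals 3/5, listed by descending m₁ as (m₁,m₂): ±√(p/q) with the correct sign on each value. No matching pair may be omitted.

Admissible pairs with m₁+m₂ = M = -1/2: (-1,1/2), (0,-1/2), (1,-3/2)
  (m₁,m₂)=(1,-3/2): CG² = 1/10, CG = +√(1/10)
  (m₁,m₂)=(0,-1/2): CG² = 3/5, CG = +√(3/5)   ← matches the target
  (m₁,m₂)=(-1,1/2): CG² = 3/10, CG = +√(3/10)
Pairs with CG² = 3/5: (0,-1/2): +√(3/5)

(0,-1/2): +√(3/5)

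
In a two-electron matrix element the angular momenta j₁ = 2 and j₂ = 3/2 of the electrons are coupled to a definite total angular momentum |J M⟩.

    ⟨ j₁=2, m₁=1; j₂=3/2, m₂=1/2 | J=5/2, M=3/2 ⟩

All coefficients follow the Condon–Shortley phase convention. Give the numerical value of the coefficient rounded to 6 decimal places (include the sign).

j₁+j₂−J=1  J+j₁−j₂=3  J−j₁+j₂=2  j₁+j₂+J+1=7
(j₁±m₁, j₂±m₂, J±M) = (3,1,2,1,4,1)
P² = 144/35
sum k=0..1:
  [0] +1/4 = 1/4
  [1] −1/6 = -1/6
S = 1/12
C² = P²·S² = 1/35 ; C = +0.169031

+√(1/35) = +0.169031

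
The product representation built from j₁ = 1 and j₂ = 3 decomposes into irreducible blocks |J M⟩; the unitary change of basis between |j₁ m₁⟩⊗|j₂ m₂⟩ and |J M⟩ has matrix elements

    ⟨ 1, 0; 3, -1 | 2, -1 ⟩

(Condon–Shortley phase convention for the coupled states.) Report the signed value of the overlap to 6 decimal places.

-0.617213  (= −√(8/21))

triangle: 2!*0!*4!/7! = 48/5040
(j±m)!: 1!*1!*2!*4!*1!*3! = 288
prefactor² = (2J+1)*Δ*N² = 96/7
  k=1: −1/(1!*1!*0!*1!*0!*3!) = -1/6
Σ = -1/6  ⇒  CG² = 96/7*(-1/6)² = 8/21
CG = −√(8/21) = -0.617213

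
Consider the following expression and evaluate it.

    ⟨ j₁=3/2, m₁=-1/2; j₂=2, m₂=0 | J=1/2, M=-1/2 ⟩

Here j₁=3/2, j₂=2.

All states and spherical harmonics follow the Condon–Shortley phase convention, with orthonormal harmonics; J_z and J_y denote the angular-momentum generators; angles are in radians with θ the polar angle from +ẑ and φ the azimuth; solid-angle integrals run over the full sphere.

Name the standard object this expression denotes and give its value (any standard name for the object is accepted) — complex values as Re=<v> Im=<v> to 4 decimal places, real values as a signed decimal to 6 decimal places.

This is a Clebsch–Gordan (vector-coupling) coefficient.
j₁+j₂−J=3  J+j₁−j₂=0  J−j₁+j₂=1  j₁+j₂+J+1=5
(j₁±m₁, j₂±m₂, J±M) = (1,2,2,2,0,1)
P² = 4/5
sum k=2..2:
  [2] +1/2 = 1/2
S = 1/2
C² = P²·S² = 1/5 ; C = +0.447214

Clebsch–Gordan coefficient, +√(1/5) ≈ +0.447214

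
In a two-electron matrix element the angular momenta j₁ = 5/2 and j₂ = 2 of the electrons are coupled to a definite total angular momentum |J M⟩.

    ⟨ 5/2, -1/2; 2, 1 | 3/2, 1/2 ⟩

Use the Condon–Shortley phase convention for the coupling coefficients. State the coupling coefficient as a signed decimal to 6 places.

√[4·3!2!1!/7! · 2!3!3!1!2!1!] = √(48/35)
  +(−1)^2/∏(2,1,1,1,1,0)! = 1/2  (running 1/2)
  +(−1)^3/∏(3,0,0,0,2,1)! = -1/12  (running 5/12)
⟨..|..⟩ = √(48/35)·(5/12) = +0.487950

+√(5/21) ≈ +0.487950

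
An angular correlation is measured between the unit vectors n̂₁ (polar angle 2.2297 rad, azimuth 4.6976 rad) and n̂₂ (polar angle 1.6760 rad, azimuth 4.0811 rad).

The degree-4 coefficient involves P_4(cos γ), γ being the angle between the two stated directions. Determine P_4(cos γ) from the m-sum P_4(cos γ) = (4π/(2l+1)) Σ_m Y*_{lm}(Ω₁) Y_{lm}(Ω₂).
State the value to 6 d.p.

Summing Y*_{l m}(θ₁,φ₁)·Y_{l m}(θ₂,φ₂) over m ∈ [−4, 4]; prefactor 4π/(2·4+1) = 1.396263:
  [-4]  conj(Y_{4,-4})(Ω₁) = 0.17264 - 0.01022j ; Y_{4,-4}(Ω₂) = -0.35316 + 0.25023j ; Δ = -0.05841 + 0.04681j
  [-3]  conj(Y_{4,-3})(Ω₁) = -0.01680 - 0.37841j ; Y_{4,-3}(Ω₂) = -0.12258 - 0.04104j ; Δ = -0.01347 + 0.04708j
  [-2]  conj(Y_{4,-2})(Ω₁) = -0.33946 + 0.01004j ; Y_{4,-2}(Ω₂) = 0.09262 + 0.29091j ; Δ = -0.03436 - 0.09782j
  [-1]  conj(Y_{4,-1})(Ω₁) = -0.00127 - 0.08611j ; Y_{4,-1}(Ω₂) = -0.08522 + 0.11657j ; Δ = 0.01015 + 0.00719j
  [+0]  conj(Y_{4,0})(Ω₁) = -0.35201 + 0.00000j ; Y_{4,0}(Ω₂) = 0.28281 + 0.00000j ; Δ = -0.09955 + 0.00000j
  [+1]  conj(Y_{4,1})(Ω₁) = 0.00127 - 0.08611j ; Y_{4,1}(Ω₂) = 0.08522 + 0.11657j ; Δ = 0.01015 - 0.00719j
  [+2]  conj(Y_{4,2})(Ω₁) = -0.33946 - 0.01004j ; Y_{4,2}(Ω₂) = 0.09262 - 0.29091j ; Δ = -0.03436 + 0.09782j
  [+3]  conj(Y_{4,3})(Ω₁) = 0.01680 - 0.37841j ; Y_{4,3}(Ω₂) = 0.12258 - 0.04104j ; Δ = -0.01347 - 0.04708j
  [+4]  conj(Y_{4,4})(Ω₁) = 0.17264 + 0.01022j ; Y_{4,4}(Ω₂) = -0.35316 - 0.25023j ; Δ = -0.05841 - 0.04681j
Σ over m = -0.29175 + 0.00000j; ×(4π/9) → -0.40736 + 0.00000j. Real part: -0.407360

-0.407360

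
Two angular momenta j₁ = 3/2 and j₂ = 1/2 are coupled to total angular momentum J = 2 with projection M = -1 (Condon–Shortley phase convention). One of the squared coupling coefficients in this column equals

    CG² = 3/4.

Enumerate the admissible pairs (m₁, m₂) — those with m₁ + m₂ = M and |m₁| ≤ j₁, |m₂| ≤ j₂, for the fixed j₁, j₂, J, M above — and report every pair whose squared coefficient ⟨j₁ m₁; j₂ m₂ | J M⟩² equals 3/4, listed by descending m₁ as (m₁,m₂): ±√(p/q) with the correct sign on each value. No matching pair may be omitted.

(-1/2,-1/2): +√(3/4)

Admissible pairs with m₁+m₂ = M = -1: (-3/2,1/2), (-1/2,-1/2)
  (m₁,m₂)=(-1/2,-1/2): CG² = 3/4, CG = +√(3/4)   ← matches the target
  (m₁,m₂)=(-3/2,1/2): CG² = 1/4, CG = +√(1/4)
Pairs with CG² = 3/4: (-1/2,-1/2): +√(3/4)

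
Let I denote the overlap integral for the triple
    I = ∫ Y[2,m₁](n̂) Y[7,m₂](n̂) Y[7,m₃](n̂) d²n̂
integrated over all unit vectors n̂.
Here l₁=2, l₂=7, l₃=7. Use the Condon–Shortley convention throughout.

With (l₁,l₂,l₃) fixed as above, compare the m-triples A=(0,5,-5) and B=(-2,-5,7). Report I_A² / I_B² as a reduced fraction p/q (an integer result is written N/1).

l's match ⇒ only the (l;m) 3-j factors differ between A and B.
A: triangle coeff Δ(2,7,7) = 1/185640; Σ_t [0,2]: t=0:+1/1916006400 t=1:−1/39916800 t=2:+1/29030400 = 19/1916006400; (3j)²=361/185640 [(2 7 7; 0 5 -5)], sign=+1
B: triangle coeff Δ(2,7,7) = 1/185640; Σ_t [2,2]: t=2:+1/1916006400 = 1/1916006400; (3j)²=1/340 [(2 7 7; -2 -5 7)], sign=+1
I_A²/I_B² = (361/185640)/(1/340) = 361/546

361/546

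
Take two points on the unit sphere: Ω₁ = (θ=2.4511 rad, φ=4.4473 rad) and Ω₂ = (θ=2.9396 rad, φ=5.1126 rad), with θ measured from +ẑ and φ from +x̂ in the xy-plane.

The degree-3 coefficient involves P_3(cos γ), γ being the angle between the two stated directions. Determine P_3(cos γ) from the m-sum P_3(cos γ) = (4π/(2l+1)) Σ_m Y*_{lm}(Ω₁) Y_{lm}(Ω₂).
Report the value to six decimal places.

Addition theorem: P_3(cos γ) = (4π/7) Σ_m Y*_{lm}(Ω₁) Y_{lm}(Ω₂), m = −3…3:
  term(m=-3) = -0.00015 - 0.00033j   from Y*(Ω₁)=0.07697 + 0.07547j, Y(Ω₂)=-0.00314 - 0.00122j
  term(m=-2) = 0.00306 - 0.01251j   from Y*(Ω₁)=0.27574 - 0.16162j, Y(Ω₂)=0.02806 - 0.02892j
  term(m=-1) = 0.07864 - 0.06171j   from Y*(Ω₁)=-0.10633 - 0.39167j, Y(Ω₂)=0.09596 + 0.22684j
  term(m=+0) = -0.00536 + 0.00000j   from Y*(Ω₁)=0.00815 + 0.00000j, Y(Ω₂)=-0.65761 + 0.00000j
  term(m=+1) = 0.07864 + 0.06171j   from Y*(Ω₁)=0.10633 - 0.39167j, Y(Ω₂)=-0.09596 + 0.22684j
  term(m=+2) = 0.00306 + 0.01251j   from Y*(Ω₁)=0.27574 + 0.16162j, Y(Ω₂)=0.02806 + 0.02892j
  term(m=+3) = -0.00015 + 0.00033j   from Y*(Ω₁)=-0.07697 + 0.07547j, Y(Ω₂)=0.00314 - 0.00122j
Accumulated sum 0.15776 + 0.00000j; after 4π/(2l+1) scaling, 0.28320 + 0.00000j ⇒ P_3 = 0.283202

0.283202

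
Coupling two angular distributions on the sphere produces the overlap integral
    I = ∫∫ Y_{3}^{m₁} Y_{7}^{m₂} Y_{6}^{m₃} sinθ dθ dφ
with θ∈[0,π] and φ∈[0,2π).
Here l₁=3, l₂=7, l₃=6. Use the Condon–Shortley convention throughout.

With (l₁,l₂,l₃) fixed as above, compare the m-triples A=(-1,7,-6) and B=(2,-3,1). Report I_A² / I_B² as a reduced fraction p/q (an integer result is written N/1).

11011/125

Same 3,7,6: normalisation and zero-m 3j drop out of the ratio.
A: Δ: 4! 2! 10! / 17! → 1/2042040; sum: t=4:+1/174182400 = 1/174182400; 3j²(3 7 6; -1 7 -6) = Δ·Π!·Σ² = 11/340  (sign +1)
B: Δ: 4! 2! 10! / 17! → 1/2042040; sum: t=0:+1/414720 t=1:−1/362880 = -1/2903040; 3j²(3 7 6; 2 -3 1) = Δ·Π!·Σ² = 25/68068  (sign +1)
I_A²/I_B² = (11/340)/(25/68068) = 11011/125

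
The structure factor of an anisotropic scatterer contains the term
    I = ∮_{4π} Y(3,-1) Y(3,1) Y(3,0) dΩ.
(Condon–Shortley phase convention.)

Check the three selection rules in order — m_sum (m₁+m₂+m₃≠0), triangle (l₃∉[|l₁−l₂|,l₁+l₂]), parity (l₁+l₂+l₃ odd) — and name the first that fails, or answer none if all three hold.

m₁+m₂+m₃ = -1 + 1 + 0 = 0  ✓
triangle: |3−3|=0 ≤ l₃=3 ≤ 3+3=6  ✓
parity: l₁+l₂+l₃ = 9 is odd  ✗

parity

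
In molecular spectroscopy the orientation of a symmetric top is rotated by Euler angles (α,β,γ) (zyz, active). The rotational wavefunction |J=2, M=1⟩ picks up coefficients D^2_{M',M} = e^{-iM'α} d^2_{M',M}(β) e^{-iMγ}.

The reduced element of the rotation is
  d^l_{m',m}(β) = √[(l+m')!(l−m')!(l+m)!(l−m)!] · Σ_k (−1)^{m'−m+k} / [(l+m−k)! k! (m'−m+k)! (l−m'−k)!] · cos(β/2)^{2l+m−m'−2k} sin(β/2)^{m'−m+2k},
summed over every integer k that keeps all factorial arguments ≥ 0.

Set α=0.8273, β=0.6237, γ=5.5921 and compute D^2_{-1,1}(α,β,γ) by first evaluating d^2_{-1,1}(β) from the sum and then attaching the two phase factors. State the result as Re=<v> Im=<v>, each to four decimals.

Re=0.0129 Im=0.2466

D^2_{-1,1}(0.8273,0.6237,5.5921) = e^{-i·-1·0.8273}·d^2_{-1,1}(0.6237)·e^{-i·1·5.5921}. Compute d first:
c=cos(0.623700/2)=0.951768, s=sin(0.623700/2)=0.306820; N=√[1·6·6·1]=6.000000
The bounds max(0,m−m')=2 and min(l+m,l−m')=3 give 2 terms
  k=2: (−1)^0·6.0000/(2)·0.9518^2·0.3068^2 = +0.255829
  k=3: (−1)^1·6.0000/(6)·0.9518^0·0.3068^4 = -0.008862
d^2_{-1,1}(0.6237) = +0.255829 -0.008862 = +0.246967
Attach z-rotation phases: D = e^{-i(-1)(0.8273)}·(+0.246967)·e^{-i(1)(5.5921)} = +0.012938+0.246628i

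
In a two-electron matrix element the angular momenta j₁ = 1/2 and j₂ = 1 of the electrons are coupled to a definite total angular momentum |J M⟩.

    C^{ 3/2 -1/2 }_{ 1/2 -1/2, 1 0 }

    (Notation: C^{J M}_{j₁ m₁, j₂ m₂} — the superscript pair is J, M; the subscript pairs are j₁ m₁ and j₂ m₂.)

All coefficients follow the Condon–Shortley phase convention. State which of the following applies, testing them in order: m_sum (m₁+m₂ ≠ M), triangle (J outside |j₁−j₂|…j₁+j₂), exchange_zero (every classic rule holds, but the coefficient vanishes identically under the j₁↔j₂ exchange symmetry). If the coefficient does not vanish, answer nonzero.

m-sum: m₁+m₂ = -1/2+0 = -1/2, M = -1/2  ✓
triangle: |j₁−j₂| = 1/2 ≤ J = 3/2 ≤ j₁+j₂ = 3/2  ✓
exchange: j₁≠j₂ or m₁≠m₂ — the exchange symmetry imposes no constraint here
value check: CG = +√(2/3) = +0.816497 ≠ 0

nonzero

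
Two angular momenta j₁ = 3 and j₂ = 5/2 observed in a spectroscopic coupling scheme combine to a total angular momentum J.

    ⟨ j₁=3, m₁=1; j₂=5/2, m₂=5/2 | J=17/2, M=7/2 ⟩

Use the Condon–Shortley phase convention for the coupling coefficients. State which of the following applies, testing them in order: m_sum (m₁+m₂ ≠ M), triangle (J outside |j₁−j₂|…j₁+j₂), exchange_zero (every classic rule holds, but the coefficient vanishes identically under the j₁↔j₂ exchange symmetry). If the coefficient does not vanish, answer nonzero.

m-sum: m₁+m₂ = 1+5/2 = 7/2, M = 7/2  ✓
triangle: need |j₁−j₂| ≤ J ≤ j₁+j₂, i.e. J ∈ [1/2, 11/2]; J = 17/2 is outside ✗ ⇒ coefficient is 0

triangle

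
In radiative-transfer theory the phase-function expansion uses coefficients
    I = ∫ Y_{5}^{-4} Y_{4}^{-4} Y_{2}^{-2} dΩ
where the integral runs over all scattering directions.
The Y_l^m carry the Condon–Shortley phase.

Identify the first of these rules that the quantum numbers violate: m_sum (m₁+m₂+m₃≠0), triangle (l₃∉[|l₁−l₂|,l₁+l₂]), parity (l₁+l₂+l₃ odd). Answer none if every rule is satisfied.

m_sum

Σmᵢ = -10  ✗
l₃∈[|l₁−l₂|,l₁+l₂]=[1,9], have l₃=2
Σlᵢ = 11 ⇒ odd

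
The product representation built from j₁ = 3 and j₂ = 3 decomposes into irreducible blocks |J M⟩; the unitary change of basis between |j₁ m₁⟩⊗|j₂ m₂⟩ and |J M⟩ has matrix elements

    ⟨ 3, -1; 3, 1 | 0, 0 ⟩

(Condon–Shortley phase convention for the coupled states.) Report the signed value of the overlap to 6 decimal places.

√[1·6!0!0!/7! · 2!4!4!2!0!0!] = √(2304/7)
  +(−1)^4/∏(4,2,0,0,0,0)! = 1/48  (running 1/48)
⟨..|..⟩ = √(2304/7)·(1/48) = +0.377964

+0.377964  (= +√(1/7))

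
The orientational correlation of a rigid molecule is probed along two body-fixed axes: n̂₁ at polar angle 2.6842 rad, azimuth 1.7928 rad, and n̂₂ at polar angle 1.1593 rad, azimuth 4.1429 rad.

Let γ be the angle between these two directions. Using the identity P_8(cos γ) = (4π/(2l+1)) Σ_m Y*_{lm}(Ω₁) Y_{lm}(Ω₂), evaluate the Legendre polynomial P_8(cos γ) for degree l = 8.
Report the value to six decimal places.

Term-by-term m-sum for l=8 (normalisation 4π/17 = 0.739198):
  m=-8: (-0.000152+0.000730i) × (-0.039994-0.253500i) = +0.000191+0.000009i  (running Σ = +0.000191+0.000009i)
  m=-7: (-0.006058+0.000102i) × (-0.335037+0.297405i) = +0.001999-0.001836i  (running Σ = +0.002191-0.001826i)
  m=-6: (-0.007313-0.030042i) × (+0.300547+0.084910i) = +0.000353-0.009650i  (running Σ = +0.002544-0.011477i)
  m=-5: (+0.099600-0.049443i) × (+0.036604+0.120831i) = +0.009620+0.010225i  (running Σ = +0.012164-0.001252i)
  m=-4: (+0.180137+0.221497i) × (+0.231991-0.271461i) = +0.101918+0.002485i  (running Σ = +0.114082+0.001233i)
  m=-3: (-0.306176+0.389645i) × (-0.043001-0.005958i) = +0.015487-0.014931i  (running Σ = +0.129569-0.013698i)
  m=-2: (-0.425646-0.202473i) × (-0.136638-0.296508i) = -0.001876+0.153873i  (running Σ = +0.127694+0.140176i)
  m=-1: (-0.005141+0.022774i) × (-0.059458+0.092868i) = -0.001809-0.001832i  (running Σ = +0.125884+0.138344i)
  m=0: (-0.475937-0.000000i) × (-0.310568+0.000000i) = +0.147811+0.000000i  (running Σ = +0.273695+0.138344i)
  m=1: (+0.005141+0.022774i) × (+0.059458+0.092868i) = -0.001809+0.001832i  (running Σ = +0.271886+0.140176i)
  m=2: (-0.425646+0.202473i) × (-0.136638+0.296508i) = -0.001876-0.153873i  (running Σ = +0.270010-0.013698i)
  m=3: (+0.306176+0.389645i) × (+0.043001-0.005958i) = +0.015487+0.014931i  (running Σ = +0.285497+0.001233i)
  m=4: (+0.180137-0.221497i) × (+0.231991+0.271461i) = +0.101918-0.002485i  (running Σ = +0.387415-0.001252i)
  m=5: (-0.099600-0.049443i) × (-0.036604+0.120831i) = +0.009620-0.010225i  (running Σ = +0.397035-0.011477i)
  m=6: (-0.007313+0.030042i) × (+0.300547-0.084910i) = +0.000353+0.009650i  (running Σ = +0.397388-0.001826i)
  m=7: (+0.006058+0.000102i) × (+0.335037+0.297405i) = +0.001999+0.001836i  (running Σ = +0.399388+0.000009i)
  m=8: (-0.000152-0.000730i) × (-0.039994+0.253500i) = +0.000191-0.000009i  (running Σ = +0.399579-0.000000i)
Accumulated sum +0.399579-0.000000i; after 4π/(2l+1) scaling, +0.295368-0.000000i ⇒ P_8 = 0.295368

0.295368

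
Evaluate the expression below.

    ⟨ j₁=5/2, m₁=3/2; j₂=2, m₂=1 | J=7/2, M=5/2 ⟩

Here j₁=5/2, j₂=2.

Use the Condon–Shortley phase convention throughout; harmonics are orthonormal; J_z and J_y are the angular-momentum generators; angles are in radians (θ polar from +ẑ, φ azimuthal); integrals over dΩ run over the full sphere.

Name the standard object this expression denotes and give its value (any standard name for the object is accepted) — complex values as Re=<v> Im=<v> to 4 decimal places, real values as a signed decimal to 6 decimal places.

This is a Clebsch–Gordan (vector-coupling) coefficient.
triangle: 1!·4!·3!/9! = 144/362880
(j±m)!: 4!·1!·3!·1!·6!·1! = 103680
prefactor² = (2J+1)·Δ·N² = 2304/7
  k=0: +1/(0!·1!·1!·3!·3!·0!) = 1/36
  k=1: −1/(1!·0!·0!·2!·4!·1!) = -1/48
Σ = 1/144  ⇒  CG² = 2304/7·(1/144)² = 1/63
CG = +√(1/63) = +0.125988

Clebsch–Gordan coefficient, +√(1/63) ≈ +0.125988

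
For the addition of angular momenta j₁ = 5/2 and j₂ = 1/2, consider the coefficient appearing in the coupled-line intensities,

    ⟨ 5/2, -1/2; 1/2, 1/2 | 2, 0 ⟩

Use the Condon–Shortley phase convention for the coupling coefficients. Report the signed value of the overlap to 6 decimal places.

√[5·1!4!0!/6! · 2!3!1!0!2!2!] = √(8)
  +(−1)^1/∏(1,0,2,0,2,0)! = -1/4  (running -1/4)
⟨..|..⟩ = √(8)·(-1/4) = -0.707107

-0.707107  (= −√(1/2))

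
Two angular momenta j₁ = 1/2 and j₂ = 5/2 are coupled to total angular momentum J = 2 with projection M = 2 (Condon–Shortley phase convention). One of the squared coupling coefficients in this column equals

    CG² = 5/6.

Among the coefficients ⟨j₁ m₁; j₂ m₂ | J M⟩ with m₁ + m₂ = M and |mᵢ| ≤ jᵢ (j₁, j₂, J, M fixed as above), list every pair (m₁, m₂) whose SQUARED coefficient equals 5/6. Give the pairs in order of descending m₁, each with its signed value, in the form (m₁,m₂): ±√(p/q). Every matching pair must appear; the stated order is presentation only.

Admissible pairs with m₁+m₂ = M = 2: (-1/2,5/2), (1/2,3/2)
  (m₁,m₂)=(1/2,3/2): CG² = 1/6, CG = +√(1/6)
  (m₁,m₂)=(-1/2,5/2): CG² = 5/6, CG = −√(5/6)   ← matches the target
Pairs with CG² = 5/6: (-1/2,5/2): −√(5/6)

(-1/2,5/2): −√(5/6)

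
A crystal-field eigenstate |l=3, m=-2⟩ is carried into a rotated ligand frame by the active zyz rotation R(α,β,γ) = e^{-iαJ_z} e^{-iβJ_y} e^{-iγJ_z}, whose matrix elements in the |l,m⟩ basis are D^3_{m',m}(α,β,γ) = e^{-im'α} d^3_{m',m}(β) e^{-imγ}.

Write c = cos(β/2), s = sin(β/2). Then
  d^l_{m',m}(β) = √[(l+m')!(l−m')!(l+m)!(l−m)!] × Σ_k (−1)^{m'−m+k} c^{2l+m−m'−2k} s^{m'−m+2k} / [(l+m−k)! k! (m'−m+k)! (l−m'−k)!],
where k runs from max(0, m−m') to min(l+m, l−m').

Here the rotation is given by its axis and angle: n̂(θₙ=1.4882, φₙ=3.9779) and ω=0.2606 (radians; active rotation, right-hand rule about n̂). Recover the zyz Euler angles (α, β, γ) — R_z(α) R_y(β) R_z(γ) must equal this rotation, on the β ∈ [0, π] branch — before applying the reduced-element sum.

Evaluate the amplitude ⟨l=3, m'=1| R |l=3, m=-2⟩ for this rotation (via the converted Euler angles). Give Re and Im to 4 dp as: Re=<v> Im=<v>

Axis–angle → zyz. n̂ = (sinθₙcosφₙ, sinθₙsinφₙ, cosθₙ) = (-0.667923, -0.739643, +0.082502), ω = 0.2606.
R = I cosω + sinω [n̂]ₓ + (1−cosω) n̂n̂ᵀ gives
  R = [+0.981299, -0.004577, -0.192437; +0.037938, +0.984707, +0.170037; +0.188716, -0.174158, +0.966465]
β = atan2(√(R₁₃²+R₂₃²), R₃₃) = 0.259707; α = atan2(R₂₃, R₁₃) mod 2π = 2.417915; γ = atan2(R₃₂, −R₃₁) mod 2π = 3.886893
First d^3_{1,-2}(β=0.2597), then the phase factors e^{-i(1)α} and e^{-i(-2)γ}:
With c≡cos(β/2)=0.991581 and s≡sin(β/2)=0.129489, N=[24·2·1·120]^{1/2}=75.894664
k: max(0,(-2)−(1))=0 … min(3+(-2),3−(1))=1
  k=0: (−1)^3·75.8947/(12)·0.9916^3·0.1295^3 = -0.013388
  k=1: (−1)^4·75.8947/(24)·0.9916^1·0.1295^5 = +0.000114
d^3_{1,-2}(0.2597) = -0.013388 +0.000114 = -0.013274
Phases: e^{-i·(1)·2.4179}=-0.749375-0.662145i, e^{-i·(-2)·3.8869}=+0.080111+0.996786i ⇒ D=-0.007964+0.010619i

Re=-0.0080 Im=0.0106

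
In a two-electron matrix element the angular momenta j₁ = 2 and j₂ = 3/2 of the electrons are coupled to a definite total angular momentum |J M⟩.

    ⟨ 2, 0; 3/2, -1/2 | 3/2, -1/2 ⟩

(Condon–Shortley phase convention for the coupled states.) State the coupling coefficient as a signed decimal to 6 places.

triangle: 2!*2!*1!/6! = 4/720
(j±m)!: 2!*2!*1!*2!*1!*2! = 16
prefactor² = (2J+1)*Δ*N² = 16/45
  k=0: +1/(0!*2!*2!*1!*0!*0!) = 1/4
  k=1: −1/(1!*1!*1!*0!*1!*1!) = -1
Σ = -3/4  ⇒  CG² = 16/45*(-3/4)² = 1/5
CG = −√(1/5) = -0.447214

−√(1/5) ≈ -0.447214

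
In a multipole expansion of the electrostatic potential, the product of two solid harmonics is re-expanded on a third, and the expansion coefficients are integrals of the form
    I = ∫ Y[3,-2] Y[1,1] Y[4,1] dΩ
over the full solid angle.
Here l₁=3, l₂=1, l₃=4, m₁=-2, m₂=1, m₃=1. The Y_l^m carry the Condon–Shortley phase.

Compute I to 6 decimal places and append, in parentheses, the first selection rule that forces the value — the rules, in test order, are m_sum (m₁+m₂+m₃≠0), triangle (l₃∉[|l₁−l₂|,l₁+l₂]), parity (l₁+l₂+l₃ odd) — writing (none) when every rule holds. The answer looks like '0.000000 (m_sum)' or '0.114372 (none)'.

Rules hold: Σm=0, L=8 even, 2≤4≤4.
N = 7·3·9 = 189
Δ = 0!·6!·2!/9! = 1/252
Racah Σ t=0..0: t=0:+1/36 = 1/36
⇒ 3j(3 1 4; 0 0 0)² = 4/63, sgn +1
Racah Σ t=0..0: t=0:+1/240 = 1/240
⇒ 3j(3 1 4; -2 1 1)² = 1/84, sgn -1
4πI² = N·(3j₀)²·(3jₘ)² = 1/7
I = -1·√(0.142857/4π) = -0.10662181
No selection rule forces the value: the integral is nonzero (none).

-0.106622 (none)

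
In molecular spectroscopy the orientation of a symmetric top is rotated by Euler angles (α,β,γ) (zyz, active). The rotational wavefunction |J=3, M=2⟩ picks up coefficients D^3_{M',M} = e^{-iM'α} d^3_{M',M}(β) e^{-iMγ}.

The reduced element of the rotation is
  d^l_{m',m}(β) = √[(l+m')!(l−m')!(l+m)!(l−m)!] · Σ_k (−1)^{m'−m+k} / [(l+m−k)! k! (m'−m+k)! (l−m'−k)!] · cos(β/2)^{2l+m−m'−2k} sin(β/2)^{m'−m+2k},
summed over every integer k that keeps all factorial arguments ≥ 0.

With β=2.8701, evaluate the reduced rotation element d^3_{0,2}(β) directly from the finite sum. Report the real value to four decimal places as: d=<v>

d^3_{0,2}(β=2.8701) via the finite sum:
c=cos(2.870100/2)=0.135330, s=sin(2.870100/2)=0.990801; N=√[6·6·120·1]=65.726707
Admissible k: 2..3 (factorial args all ≥0)
  k=2: (−1)^0·65.7267/(12)·0.1353^4·0.9908^2 = +0.001803
  k=3: (−1)^1·65.7267/(12)·0.1353^2·0.9908^4 = -0.096670
d^3_{0,2}(2.8701) = +0.001803 -0.096670 = -0.094867

d=-0.0949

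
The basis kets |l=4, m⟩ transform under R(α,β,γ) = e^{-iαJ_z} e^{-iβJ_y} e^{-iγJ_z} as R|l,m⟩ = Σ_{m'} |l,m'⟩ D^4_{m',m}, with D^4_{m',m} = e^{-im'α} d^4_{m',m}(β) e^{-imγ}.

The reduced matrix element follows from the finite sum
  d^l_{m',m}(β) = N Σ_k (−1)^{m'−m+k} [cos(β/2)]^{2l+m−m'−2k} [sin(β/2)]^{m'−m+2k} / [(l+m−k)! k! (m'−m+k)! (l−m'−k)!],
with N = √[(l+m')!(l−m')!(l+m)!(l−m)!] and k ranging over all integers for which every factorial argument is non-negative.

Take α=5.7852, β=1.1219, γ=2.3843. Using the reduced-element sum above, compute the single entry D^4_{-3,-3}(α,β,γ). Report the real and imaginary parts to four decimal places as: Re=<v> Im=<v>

D^4_{-3,-3}(5.7852,1.1219,2.3843) = e^{-i·-3·5.7852}·d^4_{-3,-3}(1.1219)·e^{-i·-3·2.3843}. Compute d first:
Half-angle: c=0.846750, s=0.531991. N=√(1·5040·1·5040)=5040.000000
k: max(0,(-3)−(-3))=0 … min(4+(-3),4−(-3))=1
  k=0: (−1)^0·5040.0000/(5040)·0.8468^8·0.5320^0 = +0.264266
  k=1: (−1)^1·5040.0000/(720)·0.8468^6·0.5320^2 = -0.730193
d^4_{-3,-3}(1.1219) = +0.264266 -0.730193 = -0.465927
Attach z-rotation phases: D = e^{-i(-3)(5.7852)}·(-0.465927)·e^{-i(-3)(2.3843)} = -0.378056+0.272326i

Re=-0.3781 Im=0.2723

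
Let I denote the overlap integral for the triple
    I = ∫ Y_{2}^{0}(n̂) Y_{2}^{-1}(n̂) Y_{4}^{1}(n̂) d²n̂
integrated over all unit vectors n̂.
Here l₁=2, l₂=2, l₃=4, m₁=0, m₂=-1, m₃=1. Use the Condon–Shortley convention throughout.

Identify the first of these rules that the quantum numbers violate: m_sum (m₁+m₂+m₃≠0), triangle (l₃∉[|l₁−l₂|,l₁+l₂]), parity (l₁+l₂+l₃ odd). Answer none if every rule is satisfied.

Σmᵢ = 0  ✓
l₃∈[|l₁−l₂|,l₁+l₂]=[0,4], have l₃=4  ✓
Σlᵢ = 8 ⇒ even  ✓

none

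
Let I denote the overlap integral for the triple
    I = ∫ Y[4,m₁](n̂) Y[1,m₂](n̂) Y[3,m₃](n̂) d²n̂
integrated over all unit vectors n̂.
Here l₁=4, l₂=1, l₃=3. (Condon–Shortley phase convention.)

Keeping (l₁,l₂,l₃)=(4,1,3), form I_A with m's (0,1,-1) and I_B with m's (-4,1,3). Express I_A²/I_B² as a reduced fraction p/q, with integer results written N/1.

3/14

Shared (l₁,l₂,l₃)=(4,1,3): N and (l;000)² cancel in I_A²/I_B².
A: Δ = 2!·6!·0!/9! = 1/252; Racah Σ t=2..2: t=2:+1/96 = 1/96; ⇒ 3j(4 1 3; 0 1 -1)² = 1/42, sgn +1
B: Δ = 2!·6!·0!/9! = 1/252; Racah Σ t=2..2: t=2:+1/1440 = 1/1440; ⇒ 3j(4 1 3; -4 1 3)² = 1/9, sgn +1
I_A²/I_B² = (1/42)/(1/9) = 3/14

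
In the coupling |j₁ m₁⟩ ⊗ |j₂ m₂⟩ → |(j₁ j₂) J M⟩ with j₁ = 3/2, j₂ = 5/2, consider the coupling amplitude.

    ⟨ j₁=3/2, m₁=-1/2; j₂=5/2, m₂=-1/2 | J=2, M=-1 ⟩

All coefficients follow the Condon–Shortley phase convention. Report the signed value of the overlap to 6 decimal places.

√[5·2!1!3!/7! · 1!2!2!3!1!3!] = √(12/7)
  +(−1)^1/∏(1,1,1,1,0,2)! = -1/2  (running -1/2)
  +(−1)^2/∏(2,0,0,0,1,3)! = 1/12  (running -5/12)
⟨..|..⟩ = √(12/7)·(-5/12) = -0.545545

-0.545545  (= −√(25/84))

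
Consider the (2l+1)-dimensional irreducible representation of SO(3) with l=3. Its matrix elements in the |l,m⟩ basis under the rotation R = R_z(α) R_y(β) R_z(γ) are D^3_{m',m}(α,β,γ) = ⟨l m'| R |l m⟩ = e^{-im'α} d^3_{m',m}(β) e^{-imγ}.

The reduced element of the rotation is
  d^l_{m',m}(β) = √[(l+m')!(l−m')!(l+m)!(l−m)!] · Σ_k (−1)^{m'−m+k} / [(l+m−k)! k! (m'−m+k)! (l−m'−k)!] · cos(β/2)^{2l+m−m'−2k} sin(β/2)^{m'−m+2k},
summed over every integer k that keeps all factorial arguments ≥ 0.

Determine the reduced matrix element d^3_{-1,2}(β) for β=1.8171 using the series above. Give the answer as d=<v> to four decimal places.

d^3_{-1,2}(β=1.8171) via the finite sum:
c=cos(1.817100/2)=0.614890, s=sin(1.817100/2)=0.788613; N=√[2·24·120·1]=75.894664
k: max(0,(2)−(-1))=3 … min(3+(2),3−(-1))=4
  k=3: (−1)^0·75.8947/(12)·0.6149^3·0.7886^3 = +0.721130
  k=4: (−1)^1·75.8947/(24)·0.6149^1·0.7886^5 = -0.593085
d^3_{-1,2}(1.8171) = +0.721130 -0.593085 = +0.128045

d=0.1280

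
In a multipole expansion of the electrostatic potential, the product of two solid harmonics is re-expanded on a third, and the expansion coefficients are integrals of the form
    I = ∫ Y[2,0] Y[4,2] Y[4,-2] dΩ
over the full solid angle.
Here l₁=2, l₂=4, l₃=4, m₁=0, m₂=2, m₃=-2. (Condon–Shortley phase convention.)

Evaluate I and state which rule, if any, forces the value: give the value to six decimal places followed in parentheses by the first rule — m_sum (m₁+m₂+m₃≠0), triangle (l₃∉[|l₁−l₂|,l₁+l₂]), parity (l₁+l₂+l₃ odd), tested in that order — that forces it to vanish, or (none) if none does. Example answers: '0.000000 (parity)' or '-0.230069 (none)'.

0.065536 (none)

m-sum 0 ✓  L=10 even ✓  2≤4≤6 ✓
Π(2lᵢ+1) = 5×9×9 = 405
triangle coeff Δ(2,4,4) = 1/13860
Σ_t [0,2]: t=0:+1/192 t=1:−1/36 t=2:+1/192 = -5/288
(3j)²=20/693 [(2 4 4; 0 0 0)], sign=-1
Σ_t [0,2]: t=0:+1/2880 t=1:−1/120 t=2:+1/192 = -1/360
(3j)²=16/3465 [(2 4 4; 0 2 -2)], sign=-1
⇒ 4πI² = 320/5929
I = (+1)√(320/5929/(4π)) = 0.06553591
No selection rule forces the value: the integral is nonzero (none).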